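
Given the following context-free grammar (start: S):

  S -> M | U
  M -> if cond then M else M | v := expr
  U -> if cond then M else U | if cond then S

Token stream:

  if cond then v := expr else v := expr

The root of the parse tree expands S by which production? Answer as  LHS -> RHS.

[S [M if cond then [M v := expr] else [M v := expr]]]

S -> M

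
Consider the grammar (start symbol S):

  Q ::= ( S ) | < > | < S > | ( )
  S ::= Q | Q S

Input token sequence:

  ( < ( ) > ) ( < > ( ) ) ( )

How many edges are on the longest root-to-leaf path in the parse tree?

[S [Q ( [S [Q < [S [Q ( )]] >]] )] [S [Q ( [S [Q < >] [S [Q ( )]]] )] [S [Q ( )]]]]

6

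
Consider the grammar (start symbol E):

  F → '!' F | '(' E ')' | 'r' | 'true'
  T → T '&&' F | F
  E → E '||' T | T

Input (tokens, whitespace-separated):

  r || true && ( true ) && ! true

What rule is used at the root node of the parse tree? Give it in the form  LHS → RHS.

[E [E [T [F r]]] || [T [T [T [F true]] && [F ( [E [T [F true]]] )]] && [F ! [F true]]]]

E → E '||' T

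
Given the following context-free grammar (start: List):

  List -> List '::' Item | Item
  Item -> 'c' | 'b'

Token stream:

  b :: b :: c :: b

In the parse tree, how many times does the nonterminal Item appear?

4

[List [List [List [List [Item b]] :: [Item b]] :: [Item c]] :: [Item b]]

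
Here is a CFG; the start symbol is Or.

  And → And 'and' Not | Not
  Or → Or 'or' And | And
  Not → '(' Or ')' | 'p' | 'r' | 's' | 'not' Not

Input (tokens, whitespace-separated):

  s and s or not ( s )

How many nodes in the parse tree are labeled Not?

5

[Or [Or [And [And [Not s]] and [Not s]]] or [And [Not not [Not ( [Or [And [Not s]]] )]]]]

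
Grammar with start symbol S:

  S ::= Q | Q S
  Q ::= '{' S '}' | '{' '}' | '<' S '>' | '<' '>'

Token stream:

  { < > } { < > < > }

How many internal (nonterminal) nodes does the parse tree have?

10

[S [Q { [S [Q < >]] }] [S [Q { [S [Q < >] [S [Q < >]]] }]]]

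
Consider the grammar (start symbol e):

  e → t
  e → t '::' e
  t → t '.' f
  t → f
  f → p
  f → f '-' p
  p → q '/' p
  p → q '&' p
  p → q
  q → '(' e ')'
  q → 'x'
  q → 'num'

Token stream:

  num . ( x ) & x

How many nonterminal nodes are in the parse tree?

16

[e [t [t [f [p [q num]]]] . [f [p [q ( [e [t [f [p [q x]]]]] )] & [p [q x]]]]]]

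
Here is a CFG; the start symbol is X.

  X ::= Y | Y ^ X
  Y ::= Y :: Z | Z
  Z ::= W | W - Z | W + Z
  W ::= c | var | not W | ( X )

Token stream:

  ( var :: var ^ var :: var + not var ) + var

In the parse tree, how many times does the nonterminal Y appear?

5

[X [Y [Z [W ( [X [Y [Y [Z [W var]]] :: [Z [W var]]] ^ [X [Y [Y [Z [W var]]] :: [Z [W var] + [Z [W not [W var]]]]]]] )] + [Z [W var]]]]]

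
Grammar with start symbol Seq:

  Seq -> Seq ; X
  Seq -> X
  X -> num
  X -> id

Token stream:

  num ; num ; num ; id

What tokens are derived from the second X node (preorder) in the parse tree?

num

[Seq [Seq [Seq [Seq [X num]] ; [X num]] ; [X num]] ; [X id]]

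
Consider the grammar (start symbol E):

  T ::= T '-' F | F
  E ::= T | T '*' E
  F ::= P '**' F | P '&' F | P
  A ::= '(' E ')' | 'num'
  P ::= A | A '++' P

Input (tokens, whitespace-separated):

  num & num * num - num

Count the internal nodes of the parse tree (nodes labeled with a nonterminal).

[E [T [F [P [A num]] & [F [P [A num]]]]] * [E [T [T [F [P [A num]]]] - [F [P [A num]]]]]]

17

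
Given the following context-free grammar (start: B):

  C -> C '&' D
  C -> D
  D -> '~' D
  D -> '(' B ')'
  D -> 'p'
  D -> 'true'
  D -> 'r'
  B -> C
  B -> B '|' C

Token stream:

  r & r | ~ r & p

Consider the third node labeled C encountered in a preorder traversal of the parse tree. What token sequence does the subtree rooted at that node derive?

[B [B [C [C [D r]] & [D r]]] | [C [C [D ~ [D r]]] & [D p]]]

~ r & p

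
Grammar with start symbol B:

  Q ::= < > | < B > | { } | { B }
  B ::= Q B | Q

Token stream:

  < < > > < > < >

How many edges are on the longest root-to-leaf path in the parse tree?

4

[B [Q < [B [Q < >]] >] [B [Q < >] [B [Q < >]]]]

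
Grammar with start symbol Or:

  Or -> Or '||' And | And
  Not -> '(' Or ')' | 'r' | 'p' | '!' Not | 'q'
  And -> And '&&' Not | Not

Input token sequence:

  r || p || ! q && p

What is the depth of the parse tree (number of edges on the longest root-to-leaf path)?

[Or [Or [Or [And [Not r]]] || [And [Not p]]] || [And [And [Not ! [Not q]]] && [Not p]]]

5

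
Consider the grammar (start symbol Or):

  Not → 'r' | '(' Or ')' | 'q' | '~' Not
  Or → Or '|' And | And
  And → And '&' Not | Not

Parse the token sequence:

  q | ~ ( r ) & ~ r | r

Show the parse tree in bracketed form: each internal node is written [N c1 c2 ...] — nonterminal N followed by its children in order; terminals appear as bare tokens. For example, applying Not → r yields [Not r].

[Or [Or [Or [And [Not q]]] | [And [And [Not ~ [Not ( [Or [And [Not r]]] )]]] & [Not ~ [Not r]]]] | [And [Not r]]]

Or
Or | And
Or | And | And
And | And | And
Not | And | And
q | And | And
q | And & Not | And
q | Not & Not | And
q | ~ Not & Not | And
q | ~ ( Or ) & Not | And
q | ~ ( And ) & Not | And
q | ~ ( Not ) & Not | And
q | ~ ( r ) & Not | And
q | ~ ( r ) & ~ Not | And
q | ~ ( r ) & ~ r | And
q | ~ ( r ) & ~ r | Not
q | ~ ( r ) & ~ r | r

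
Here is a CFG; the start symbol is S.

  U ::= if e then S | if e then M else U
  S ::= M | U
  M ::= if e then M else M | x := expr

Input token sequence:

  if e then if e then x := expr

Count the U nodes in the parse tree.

[S [U if e then [S [U if e then [S [M x := expr]]]]]]

2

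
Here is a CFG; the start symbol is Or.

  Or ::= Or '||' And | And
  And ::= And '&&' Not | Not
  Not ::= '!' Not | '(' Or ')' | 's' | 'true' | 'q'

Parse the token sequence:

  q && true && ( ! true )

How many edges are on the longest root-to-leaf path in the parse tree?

7

[Or [And [And [And [Not q]] && [Not true]] && [Not ( [Or [And [Not ! [Not true]]]] )]]]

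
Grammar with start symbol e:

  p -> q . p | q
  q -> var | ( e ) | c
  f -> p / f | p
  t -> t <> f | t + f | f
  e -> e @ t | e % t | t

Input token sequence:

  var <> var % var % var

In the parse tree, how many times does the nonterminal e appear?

3

[e [e [e [t [t [f [p [q var]]]] <> [f [p [q var]]]]] % [t [f [p [q var]]]]] % [t [f [p [q var]]]]]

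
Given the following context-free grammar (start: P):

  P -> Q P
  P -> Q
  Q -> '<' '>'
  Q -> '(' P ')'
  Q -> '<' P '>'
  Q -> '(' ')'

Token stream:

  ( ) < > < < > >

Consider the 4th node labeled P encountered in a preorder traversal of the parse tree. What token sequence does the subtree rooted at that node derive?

[P [Q ( )] [P [Q < >] [P [Q < [P [Q < >]] >]]]]

< >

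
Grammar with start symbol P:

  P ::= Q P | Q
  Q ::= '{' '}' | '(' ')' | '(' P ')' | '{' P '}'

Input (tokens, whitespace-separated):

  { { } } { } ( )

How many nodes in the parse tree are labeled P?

[P [Q { [P [Q { }]] }] [P [Q { }] [P [Q ( )]]]]

4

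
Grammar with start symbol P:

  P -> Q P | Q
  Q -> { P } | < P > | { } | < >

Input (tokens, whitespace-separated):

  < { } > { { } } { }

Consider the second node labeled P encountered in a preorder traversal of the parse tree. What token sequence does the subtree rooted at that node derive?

{ }

[P [Q < [P [Q { }]] >] [P [Q { [P [Q { }]] }] [P [Q { }]]]]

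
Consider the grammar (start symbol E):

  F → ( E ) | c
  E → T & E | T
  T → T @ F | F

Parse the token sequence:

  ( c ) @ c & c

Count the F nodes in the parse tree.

[E [T [T [F ( [E [T [F c]]] )]] @ [F c]] & [E [T [F c]]]]

4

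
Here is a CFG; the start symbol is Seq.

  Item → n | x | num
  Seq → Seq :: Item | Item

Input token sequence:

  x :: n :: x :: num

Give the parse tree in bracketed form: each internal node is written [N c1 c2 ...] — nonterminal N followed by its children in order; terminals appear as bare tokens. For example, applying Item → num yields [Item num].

[Seq [Seq [Seq [Seq [Item x]] :: [Item n]] :: [Item x]] :: [Item num]]

Seq
Seq :: Item
Seq :: Item :: Item
Seq :: Item :: Item :: Item
Item :: Item :: Item :: Item
x :: Item :: Item :: Item
x :: n :: Item :: Item
x :: n :: x :: Item
x :: n :: x :: num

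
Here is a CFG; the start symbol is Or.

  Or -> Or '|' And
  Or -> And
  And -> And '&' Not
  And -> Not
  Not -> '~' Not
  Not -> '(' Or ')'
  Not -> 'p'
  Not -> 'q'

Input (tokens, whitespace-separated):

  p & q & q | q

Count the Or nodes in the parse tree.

[Or [Or [And [And [And [Not p]] & [Not q]] & [Not q]]] | [And [Not q]]]

2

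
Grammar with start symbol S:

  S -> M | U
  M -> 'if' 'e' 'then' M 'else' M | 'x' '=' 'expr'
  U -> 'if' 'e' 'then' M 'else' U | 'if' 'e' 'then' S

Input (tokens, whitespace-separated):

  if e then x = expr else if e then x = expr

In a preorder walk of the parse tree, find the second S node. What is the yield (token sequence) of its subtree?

[S [U if e then [M x = expr] else [U if e then [S [M x = expr]]]]]

x = expr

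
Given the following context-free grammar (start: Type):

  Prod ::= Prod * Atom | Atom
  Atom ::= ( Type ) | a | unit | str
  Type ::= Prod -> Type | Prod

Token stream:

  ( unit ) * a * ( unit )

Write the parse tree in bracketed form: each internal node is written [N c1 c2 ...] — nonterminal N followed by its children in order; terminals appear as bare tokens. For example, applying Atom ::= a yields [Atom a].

[Type [Prod [Prod [Prod [Atom ( [Type [Prod [Atom unit]]] )]] * [Atom a]] * [Atom ( [Type [Prod [Atom unit]]] )]]]

Type
Prod
Prod * Atom
Prod * Atom * Atom
Atom * Atom * Atom
( Type ) * Atom * Atom
( Prod ) * Atom * Atom
( Atom ) * Atom * Atom
( unit ) * Atom * Atom
( unit ) * a * Atom
( unit ) * a * ( Type )
( unit ) * a * ( Prod )
( unit ) * a * ( Atom )
( unit ) * a * ( unit )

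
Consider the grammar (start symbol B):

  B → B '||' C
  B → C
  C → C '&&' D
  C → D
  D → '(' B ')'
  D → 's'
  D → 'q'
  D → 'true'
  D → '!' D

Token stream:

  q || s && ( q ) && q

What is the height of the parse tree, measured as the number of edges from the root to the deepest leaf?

7

[B [B [C [D q]]] || [C [C [C [D s]] && [D ( [B [C [D q]]] )]] && [D q]]]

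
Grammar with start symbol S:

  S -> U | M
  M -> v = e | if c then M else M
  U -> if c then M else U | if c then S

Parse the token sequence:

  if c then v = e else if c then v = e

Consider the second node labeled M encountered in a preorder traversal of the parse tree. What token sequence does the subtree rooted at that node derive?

[S [U if c then [M v = e] else [U if c then [S [M v = e]]]]]

v = e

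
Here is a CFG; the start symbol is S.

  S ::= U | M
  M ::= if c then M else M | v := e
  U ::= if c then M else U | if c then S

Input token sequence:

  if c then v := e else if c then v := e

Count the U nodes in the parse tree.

2

[S [U if c then [M v := e] else [U if c then [S [M v := e]]]]]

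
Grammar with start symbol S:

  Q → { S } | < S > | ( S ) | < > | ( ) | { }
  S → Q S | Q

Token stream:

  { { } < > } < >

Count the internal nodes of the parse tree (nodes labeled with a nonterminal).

8

[S [Q { [S [Q { }] [S [Q < >]]] }] [S [Q < >]]]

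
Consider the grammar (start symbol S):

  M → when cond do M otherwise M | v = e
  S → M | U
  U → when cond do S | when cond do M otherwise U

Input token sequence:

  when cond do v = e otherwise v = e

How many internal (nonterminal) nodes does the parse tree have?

4

[S [M when cond do [M v = e] otherwise [M v = e]]]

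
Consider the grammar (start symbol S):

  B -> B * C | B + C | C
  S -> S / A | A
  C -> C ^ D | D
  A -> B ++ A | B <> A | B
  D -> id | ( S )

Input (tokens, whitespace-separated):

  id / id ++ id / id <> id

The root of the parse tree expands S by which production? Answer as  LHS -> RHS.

[S [S [S [A [B [C [D id]]]]] / [A [B [C [D id]]] ++ [A [B [C [D id]]]]]] / [A [B [C [D id]]] <> [A [B [C [D id]]]]]]

S -> S / A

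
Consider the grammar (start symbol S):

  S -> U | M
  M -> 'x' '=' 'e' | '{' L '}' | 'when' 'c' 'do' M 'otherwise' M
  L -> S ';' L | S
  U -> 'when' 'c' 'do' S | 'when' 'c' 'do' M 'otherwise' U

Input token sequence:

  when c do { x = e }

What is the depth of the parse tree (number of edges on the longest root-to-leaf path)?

7

[S [U when c do [S [M { [L [S [M x = e]]] }]]]]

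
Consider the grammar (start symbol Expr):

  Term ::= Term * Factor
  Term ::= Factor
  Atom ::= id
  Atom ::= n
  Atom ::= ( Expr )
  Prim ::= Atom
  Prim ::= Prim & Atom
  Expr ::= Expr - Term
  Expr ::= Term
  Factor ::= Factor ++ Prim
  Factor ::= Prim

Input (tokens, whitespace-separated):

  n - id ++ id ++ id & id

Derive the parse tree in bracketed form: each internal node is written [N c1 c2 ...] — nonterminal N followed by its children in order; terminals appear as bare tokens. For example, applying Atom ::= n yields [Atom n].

[Expr [Expr [Term [Factor [Prim [Atom n]]]]] - [Term [Factor [Factor [Factor [Prim [Atom id]]] ++ [Prim [Atom id]]] ++ [Prim [Prim [Atom id]] & [Atom id]]]]]

Expr
Expr - Term
Term - Term
Factor - Term
Prim - Term
Atom - Term
n - Term
n - Factor
n - Factor ++ Prim
n - Factor ++ Prim ++ Prim
n - Prim ++ Prim ++ Prim
n - Atom ++ Prim ++ Prim
n - id ++ Prim ++ Prim
n - id ++ Atom ++ Prim
n - id ++ id ++ Prim
n - id ++ id ++ Prim & Atom
n - id ++ id ++ Atom & Atom
n - id ++ id ++ id & Atom
n - id ++ id ++ id & id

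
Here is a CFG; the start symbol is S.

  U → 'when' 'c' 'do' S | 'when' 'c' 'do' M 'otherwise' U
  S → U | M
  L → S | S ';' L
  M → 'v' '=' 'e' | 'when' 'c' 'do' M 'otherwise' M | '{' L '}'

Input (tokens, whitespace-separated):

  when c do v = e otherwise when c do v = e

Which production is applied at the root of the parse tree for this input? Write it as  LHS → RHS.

[S [U when c do [M v = e] otherwise [U when c do [S [M v = e]]]]]

S → U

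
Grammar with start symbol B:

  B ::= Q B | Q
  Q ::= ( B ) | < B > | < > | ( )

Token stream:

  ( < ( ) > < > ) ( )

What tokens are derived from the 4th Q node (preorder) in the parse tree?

[B [Q ( [B [Q < [B [Q ( )]] >] [B [Q < >]]] )] [B [Q ( )]]]

< >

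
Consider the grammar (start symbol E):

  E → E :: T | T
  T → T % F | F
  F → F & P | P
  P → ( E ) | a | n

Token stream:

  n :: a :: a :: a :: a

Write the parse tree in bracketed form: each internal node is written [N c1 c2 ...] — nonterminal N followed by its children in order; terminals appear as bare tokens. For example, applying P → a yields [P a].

[E [E [E [E [E [T [F [P n]]]] :: [T [F [P a]]]] :: [T [F [P a]]]] :: [T [F [P a]]]] :: [T [F [P a]]]]

E
E :: T
E :: T :: T
E :: T :: T :: T
E :: T :: T :: T :: T
T :: T :: T :: T :: T
F :: T :: T :: T :: T
P :: T :: T :: T :: T
n :: T :: T :: T :: T
n :: F :: T :: T :: T
n :: P :: T :: T :: T
n :: a :: T :: T :: T
n :: a :: F :: T :: T
n :: a :: P :: T :: T
n :: a :: a :: T :: T
n :: a :: a :: F :: T
n :: a :: a :: P :: T
n :: a :: a :: a :: T
n :: a :: a :: a :: F
n :: a :: a :: a :: P
n :: a :: a :: a :: a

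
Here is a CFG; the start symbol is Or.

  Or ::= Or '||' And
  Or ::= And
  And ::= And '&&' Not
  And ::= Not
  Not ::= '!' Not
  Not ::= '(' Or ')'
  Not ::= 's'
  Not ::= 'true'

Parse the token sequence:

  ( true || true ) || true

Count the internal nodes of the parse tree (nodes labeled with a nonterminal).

[Or [Or [And [Not ( [Or [Or [And [Not true]]] || [And [Not true]]] )]]] || [And [Not true]]]

12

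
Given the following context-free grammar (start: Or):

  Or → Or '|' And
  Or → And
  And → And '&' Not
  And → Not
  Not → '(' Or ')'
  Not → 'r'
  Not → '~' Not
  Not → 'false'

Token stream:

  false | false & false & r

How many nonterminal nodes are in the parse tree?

[Or [Or [And [Not false]]] | [And [And [And [Not false]] & [Not false]] & [Not r]]]

10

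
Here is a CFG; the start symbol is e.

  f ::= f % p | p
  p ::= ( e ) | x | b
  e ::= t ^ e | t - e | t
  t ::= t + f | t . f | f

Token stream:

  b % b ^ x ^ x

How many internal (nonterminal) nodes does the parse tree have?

[e [t [f [f [p b]] % [p b]]] ^ [e [t [f [p x]]] ^ [e [t [f [p x]]]]]]

14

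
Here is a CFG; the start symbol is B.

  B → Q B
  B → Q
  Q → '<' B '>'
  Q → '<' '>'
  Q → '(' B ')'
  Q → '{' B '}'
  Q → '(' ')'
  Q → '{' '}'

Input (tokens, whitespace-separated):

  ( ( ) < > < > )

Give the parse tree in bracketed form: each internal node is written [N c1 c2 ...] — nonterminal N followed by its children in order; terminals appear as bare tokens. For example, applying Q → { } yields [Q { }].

[B [Q ( [B [Q ( )] [B [Q < >] [B [Q < >]]]] )]]

B
Q
( B )
( Q B )
( ( ) B )
( ( ) Q B )
( ( ) < > B )
( ( ) < > Q )
( ( ) < > < > )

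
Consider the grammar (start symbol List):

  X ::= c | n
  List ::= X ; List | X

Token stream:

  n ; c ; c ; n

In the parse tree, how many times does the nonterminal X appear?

[List [X n] ; [List [X c] ; [List [X c] ; [List [X n]]]]]

4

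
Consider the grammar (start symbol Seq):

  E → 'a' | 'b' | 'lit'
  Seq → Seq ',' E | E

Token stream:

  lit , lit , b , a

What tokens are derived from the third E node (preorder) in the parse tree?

[Seq [Seq [Seq [Seq [E lit]] , [E lit]] , [E b]] , [E a]]

b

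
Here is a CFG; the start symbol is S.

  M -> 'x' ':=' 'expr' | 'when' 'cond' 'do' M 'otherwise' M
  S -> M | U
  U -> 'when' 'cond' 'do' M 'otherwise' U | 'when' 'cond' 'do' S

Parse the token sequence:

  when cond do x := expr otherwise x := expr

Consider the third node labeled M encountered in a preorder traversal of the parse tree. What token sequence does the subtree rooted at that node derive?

x := expr

[S [M when cond do [M x := expr] otherwise [M x := expr]]]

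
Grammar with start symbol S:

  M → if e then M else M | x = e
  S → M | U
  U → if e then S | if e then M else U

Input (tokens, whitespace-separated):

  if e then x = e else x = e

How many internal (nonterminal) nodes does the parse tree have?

[S [M if e then [M x = e] else [M x = e]]]

4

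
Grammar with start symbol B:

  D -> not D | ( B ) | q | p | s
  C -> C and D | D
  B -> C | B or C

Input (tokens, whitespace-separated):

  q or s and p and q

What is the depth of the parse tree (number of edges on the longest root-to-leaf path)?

[B [B [C [D q]]] or [C [C [C [D s]] and [D p]] and [D q]]]

5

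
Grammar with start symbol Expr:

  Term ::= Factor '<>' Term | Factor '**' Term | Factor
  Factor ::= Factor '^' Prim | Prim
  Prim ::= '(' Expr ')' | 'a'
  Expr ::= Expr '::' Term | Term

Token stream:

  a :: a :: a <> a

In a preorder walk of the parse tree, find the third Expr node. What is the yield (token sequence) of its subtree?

[Expr [Expr [Expr [Term [Factor [Prim a]]]] :: [Term [Factor [Prim a]]]] :: [Term [Factor [Prim a]] <> [Term [Factor [Prim a]]]]]

a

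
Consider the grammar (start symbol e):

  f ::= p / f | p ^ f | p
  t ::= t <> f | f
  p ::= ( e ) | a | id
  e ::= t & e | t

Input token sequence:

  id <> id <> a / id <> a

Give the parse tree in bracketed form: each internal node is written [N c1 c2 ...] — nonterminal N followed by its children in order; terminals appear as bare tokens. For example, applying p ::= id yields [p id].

e
t
t <> f
t <> f <> f
t <> f <> f <> f
f <> f <> f <> f
p <> f <> f <> f
id <> f <> f <> f
id <> p <> f <> f
id <> id <> f <> f
id <> id <> p / f <> f
id <> id <> a / f <> f
id <> id <> a / p <> f
id <> id <> a / id <> f
id <> id <> a / id <> p
id <> id <> a / id <> a

[e [t [t [t [t [f [p id]]] <> [f [p id]]] <> [f [p a] / [f [p id]]]] <> [f [p a]]]]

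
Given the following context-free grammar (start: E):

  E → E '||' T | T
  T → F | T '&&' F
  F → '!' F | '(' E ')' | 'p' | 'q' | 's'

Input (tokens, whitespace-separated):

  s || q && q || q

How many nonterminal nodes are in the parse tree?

[E [E [E [T [F s]]] || [T [T [F q]] && [F q]]] || [T [F q]]]

11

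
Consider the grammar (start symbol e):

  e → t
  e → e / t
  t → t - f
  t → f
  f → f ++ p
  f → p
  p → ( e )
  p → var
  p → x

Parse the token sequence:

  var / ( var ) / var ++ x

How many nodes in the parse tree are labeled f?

[e [e [e [t [f [p var]]]] / [t [f [p ( [e [t [f [p var]]]] )]]]] / [t [f [f [p var]] ++ [p x]]]]

5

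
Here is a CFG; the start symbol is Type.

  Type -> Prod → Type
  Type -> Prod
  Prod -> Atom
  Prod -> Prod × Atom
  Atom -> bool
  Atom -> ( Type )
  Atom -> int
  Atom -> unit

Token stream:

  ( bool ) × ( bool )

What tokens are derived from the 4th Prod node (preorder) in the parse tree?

bool

[Type [Prod [Prod [Atom ( [Type [Prod [Atom bool]]] )]] × [Atom ( [Type [Prod [Atom bool]]] )]]]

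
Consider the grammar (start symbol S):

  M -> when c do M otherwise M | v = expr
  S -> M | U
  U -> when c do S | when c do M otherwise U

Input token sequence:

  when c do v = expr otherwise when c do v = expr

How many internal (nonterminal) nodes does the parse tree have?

[S [U when c do [M v = expr] otherwise [U when c do [S [M v = expr]]]]]

6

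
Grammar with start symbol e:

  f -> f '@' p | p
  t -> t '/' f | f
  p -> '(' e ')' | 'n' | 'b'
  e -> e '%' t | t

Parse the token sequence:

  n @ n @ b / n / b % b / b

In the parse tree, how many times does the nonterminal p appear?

[e [e [t [t [t [f [f [f [p n]] @ [p n]] @ [p b]]] / [f [p n]]] / [f [p b]]]] % [t [t [f [p b]]] / [f [p b]]]]

7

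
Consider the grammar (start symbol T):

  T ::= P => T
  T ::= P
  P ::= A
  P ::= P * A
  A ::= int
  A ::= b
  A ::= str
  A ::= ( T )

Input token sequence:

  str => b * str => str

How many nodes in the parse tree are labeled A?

4

[T [P [A str]] => [T [P [P [A b]] * [A str]] => [T [P [A str]]]]]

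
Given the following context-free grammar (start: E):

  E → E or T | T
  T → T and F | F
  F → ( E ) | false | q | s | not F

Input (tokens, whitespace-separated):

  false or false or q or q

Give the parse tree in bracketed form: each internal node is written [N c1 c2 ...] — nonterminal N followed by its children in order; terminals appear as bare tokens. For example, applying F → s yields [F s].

[E [E [E [E [T [F false]]] or [T [F false]]] or [T [F q]]] or [T [F q]]]

E
E or T
E or T or T
E or T or T or T
T or T or T or T
F or T or T or T
false or T or T or T
false or F or T or T
false or false or T or T
false or false or F or T
false or false or q or T
false or false or q or F
false or false or q or q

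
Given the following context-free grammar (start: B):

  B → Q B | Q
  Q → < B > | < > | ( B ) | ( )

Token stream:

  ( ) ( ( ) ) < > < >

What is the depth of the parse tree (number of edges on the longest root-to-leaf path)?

[B [Q ( )] [B [Q ( [B [Q ( )]] )] [B [Q < >] [B [Q < >]]]]]

5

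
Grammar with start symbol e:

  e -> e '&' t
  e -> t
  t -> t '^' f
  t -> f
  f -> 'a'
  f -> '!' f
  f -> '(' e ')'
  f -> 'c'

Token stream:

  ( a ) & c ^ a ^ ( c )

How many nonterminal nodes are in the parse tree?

[e [e [t [f ( [e [t [f a]]] )]]] & [t [t [t [f c]] ^ [f a]] ^ [f ( [e [t [f c]]] )]]]

16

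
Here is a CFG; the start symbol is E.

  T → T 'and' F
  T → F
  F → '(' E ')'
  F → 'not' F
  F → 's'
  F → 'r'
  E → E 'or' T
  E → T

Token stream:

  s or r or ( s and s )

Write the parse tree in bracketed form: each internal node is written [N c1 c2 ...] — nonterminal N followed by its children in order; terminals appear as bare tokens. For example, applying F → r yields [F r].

[E [E [E [T [F s]]] or [T [F r]]] or [T [F ( [E [T [T [F s]] and [F s]]] )]]]

E
E or T
E or T or T
T or T or T
F or T or T
s or T or T
s or F or T
s or r or T
s or r or F
s or r or ( E )
s or r or ( T )
s or r or ( T and F )
s or r or ( F and F )
s or r or ( s and F )
s or r or ( s and s )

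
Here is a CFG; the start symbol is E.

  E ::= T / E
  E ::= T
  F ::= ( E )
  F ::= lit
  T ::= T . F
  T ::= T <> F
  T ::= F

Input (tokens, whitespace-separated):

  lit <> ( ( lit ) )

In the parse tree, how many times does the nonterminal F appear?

4

[E [T [T [F lit]] <> [F ( [E [T [F ( [E [T [F lit]]] )]]] )]]]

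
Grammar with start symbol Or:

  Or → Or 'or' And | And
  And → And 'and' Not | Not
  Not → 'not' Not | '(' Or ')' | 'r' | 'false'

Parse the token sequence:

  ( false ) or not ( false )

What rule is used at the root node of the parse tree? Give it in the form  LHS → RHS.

Or → Or 'or' And

[Or [Or [And [Not ( [Or [And [Not false]]] )]]] or [And [Not not [Not ( [Or [And [Not false]]] )]]]]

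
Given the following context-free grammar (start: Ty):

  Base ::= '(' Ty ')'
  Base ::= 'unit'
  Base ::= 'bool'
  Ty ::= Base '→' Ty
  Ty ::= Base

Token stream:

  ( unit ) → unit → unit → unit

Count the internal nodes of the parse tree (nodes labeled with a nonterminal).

[Ty [Base ( [Ty [Base unit]] )] → [Ty [Base unit] → [Ty [Base unit] → [Ty [Base unit]]]]]

10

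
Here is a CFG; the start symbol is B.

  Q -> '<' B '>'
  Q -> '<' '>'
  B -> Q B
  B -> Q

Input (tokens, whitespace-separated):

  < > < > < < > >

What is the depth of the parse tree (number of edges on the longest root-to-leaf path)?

[B [Q < >] [B [Q < >] [B [Q < [B [Q < >]] >]]]]

6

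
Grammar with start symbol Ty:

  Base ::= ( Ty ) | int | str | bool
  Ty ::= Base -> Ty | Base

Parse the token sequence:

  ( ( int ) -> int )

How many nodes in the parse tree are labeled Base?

[Ty [Base ( [Ty [Base ( [Ty [Base int]] )] -> [Ty [Base int]]] )]]

4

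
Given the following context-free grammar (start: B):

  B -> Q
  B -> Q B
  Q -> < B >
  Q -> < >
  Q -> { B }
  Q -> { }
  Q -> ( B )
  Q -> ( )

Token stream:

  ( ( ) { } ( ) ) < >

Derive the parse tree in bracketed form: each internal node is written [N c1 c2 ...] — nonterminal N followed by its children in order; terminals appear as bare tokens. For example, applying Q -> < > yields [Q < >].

[B [Q ( [B [Q ( )] [B [Q { }] [B [Q ( )]]]] )] [B [Q < >]]]

B
Q B
( B ) B
( Q B ) B
( ( ) B ) B
( ( ) Q B ) B
( ( ) { } B ) B
( ( ) { } Q ) B
( ( ) { } ( ) ) B
( ( ) { } ( ) ) Q
( ( ) { } ( ) ) < >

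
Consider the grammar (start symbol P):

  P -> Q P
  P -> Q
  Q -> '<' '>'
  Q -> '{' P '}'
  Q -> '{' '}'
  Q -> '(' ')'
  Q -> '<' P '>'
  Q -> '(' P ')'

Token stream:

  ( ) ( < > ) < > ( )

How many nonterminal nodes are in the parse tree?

10

[P [Q ( )] [P [Q ( [P [Q < >]] )] [P [Q < >] [P [Q ( )]]]]]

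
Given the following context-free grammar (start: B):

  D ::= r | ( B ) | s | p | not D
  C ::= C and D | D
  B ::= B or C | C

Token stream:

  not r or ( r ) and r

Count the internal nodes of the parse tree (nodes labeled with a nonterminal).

12

[B [B [C [D not [D r]]]] or [C [C [D ( [B [C [D r]]] )]] and [D r]]]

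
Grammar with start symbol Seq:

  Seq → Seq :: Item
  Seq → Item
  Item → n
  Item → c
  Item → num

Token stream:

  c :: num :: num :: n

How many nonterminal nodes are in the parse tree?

8

[Seq [Seq [Seq [Seq [Item c]] :: [Item num]] :: [Item num]] :: [Item n]]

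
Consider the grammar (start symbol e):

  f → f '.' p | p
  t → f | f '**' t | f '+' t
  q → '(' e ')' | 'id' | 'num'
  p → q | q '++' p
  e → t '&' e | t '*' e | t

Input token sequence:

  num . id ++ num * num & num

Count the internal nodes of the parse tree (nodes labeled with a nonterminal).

20

[e [t [f [f [p [q num]]] . [p [q id] ++ [p [q num]]]]] * [e [t [f [p [q num]]]] & [e [t [f [p [q num]]]]]]]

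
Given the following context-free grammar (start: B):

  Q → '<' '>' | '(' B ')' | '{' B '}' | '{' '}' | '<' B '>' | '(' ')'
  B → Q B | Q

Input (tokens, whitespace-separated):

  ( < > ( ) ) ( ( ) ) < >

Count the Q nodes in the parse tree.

6

[B [Q ( [B [Q < >] [B [Q ( )]]] )] [B [Q ( [B [Q ( )]] )] [B [Q < >]]]]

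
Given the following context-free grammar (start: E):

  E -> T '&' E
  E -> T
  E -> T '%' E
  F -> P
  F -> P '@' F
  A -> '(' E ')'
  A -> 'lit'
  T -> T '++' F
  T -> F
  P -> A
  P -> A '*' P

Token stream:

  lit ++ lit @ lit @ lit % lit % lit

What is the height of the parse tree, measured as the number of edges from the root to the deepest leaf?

7

[E [T [T [F [P [A lit]]]] ++ [F [P [A lit]] @ [F [P [A lit]] @ [F [P [A lit]]]]]] % [E [T [F [P [A lit]]]] % [E [T [F [P [A lit]]]]]]]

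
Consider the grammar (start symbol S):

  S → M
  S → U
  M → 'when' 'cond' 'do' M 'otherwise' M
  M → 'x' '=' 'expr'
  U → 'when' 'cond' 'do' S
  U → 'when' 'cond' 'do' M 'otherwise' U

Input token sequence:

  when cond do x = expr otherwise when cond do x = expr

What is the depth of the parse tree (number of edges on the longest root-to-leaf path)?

5

[S [U when cond do [M x = expr] otherwise [U when cond do [S [M x = expr]]]]]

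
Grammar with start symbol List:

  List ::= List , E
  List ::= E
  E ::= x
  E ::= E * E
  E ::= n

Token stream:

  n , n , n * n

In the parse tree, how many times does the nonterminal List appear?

[List [List [List [E n]] , [E n]] , [E [E n] * [E n]]]

3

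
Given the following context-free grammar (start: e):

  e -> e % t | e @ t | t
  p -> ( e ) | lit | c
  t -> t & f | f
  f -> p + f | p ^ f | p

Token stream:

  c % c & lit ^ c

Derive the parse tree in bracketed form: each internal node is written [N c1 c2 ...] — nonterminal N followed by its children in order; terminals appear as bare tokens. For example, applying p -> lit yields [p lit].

[e [e [t [f [p c]]]] % [t [t [f [p c]]] & [f [p lit] ^ [f [p c]]]]]

e
e % t
t % t
f % t
p % t
c % t
c % t & f
c % f & f
c % p & f
c % c & f
c % c & p ^ f
c % c & lit ^ f
c % c & lit ^ p
c % c & lit ^ c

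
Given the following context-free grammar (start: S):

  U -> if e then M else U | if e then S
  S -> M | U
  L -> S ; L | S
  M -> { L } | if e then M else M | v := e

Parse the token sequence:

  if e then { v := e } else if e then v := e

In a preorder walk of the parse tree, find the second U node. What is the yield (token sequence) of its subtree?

[S [U if e then [M { [L [S [M v := e]]] }] else [U if e then [S [M v := e]]]]]

if e then v := e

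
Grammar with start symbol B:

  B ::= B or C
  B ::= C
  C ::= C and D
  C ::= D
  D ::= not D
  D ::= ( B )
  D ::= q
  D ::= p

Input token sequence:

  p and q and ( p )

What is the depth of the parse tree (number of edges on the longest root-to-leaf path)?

[B [C [C [C [D p]] and [D q]] and [D ( [B [C [D p]]] )]]]

6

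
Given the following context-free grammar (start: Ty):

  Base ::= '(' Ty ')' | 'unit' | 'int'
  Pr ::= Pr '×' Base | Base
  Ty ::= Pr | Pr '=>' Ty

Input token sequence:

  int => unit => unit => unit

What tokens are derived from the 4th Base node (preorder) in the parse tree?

unit

[Ty [Pr [Base int]] => [Ty [Pr [Base unit]] => [Ty [Pr [Base unit]] => [Ty [Pr [Base unit]]]]]]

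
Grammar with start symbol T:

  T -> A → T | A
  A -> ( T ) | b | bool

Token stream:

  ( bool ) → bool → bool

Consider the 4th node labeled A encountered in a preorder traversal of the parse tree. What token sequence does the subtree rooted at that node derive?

bool

[T [A ( [T [A bool]] )] → [T [A bool] → [T [A bool]]]]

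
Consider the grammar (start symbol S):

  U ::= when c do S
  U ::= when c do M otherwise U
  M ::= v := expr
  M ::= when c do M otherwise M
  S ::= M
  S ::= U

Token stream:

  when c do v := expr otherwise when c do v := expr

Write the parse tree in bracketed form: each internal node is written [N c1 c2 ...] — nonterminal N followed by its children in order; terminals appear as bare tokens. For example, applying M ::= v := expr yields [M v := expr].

[S [U when c do [M v := expr] otherwise [U when c do [S [M v := expr]]]]]

S
U
when c do M otherwise U
when c do v := expr otherwise U
when c do v := expr otherwise when c do S
when c do v := expr otherwise when c do M
when c do v := expr otherwise when c do v := expr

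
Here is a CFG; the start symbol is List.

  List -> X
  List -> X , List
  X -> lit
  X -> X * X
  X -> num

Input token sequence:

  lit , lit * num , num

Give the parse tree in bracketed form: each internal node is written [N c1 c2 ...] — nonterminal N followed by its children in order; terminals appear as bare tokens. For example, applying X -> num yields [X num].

[List [X lit] , [List [X [X lit] * [X num]] , [List [X num]]]]

List
X , List
lit , List
lit , X , List
lit , X * X , List
lit , lit * X , List
lit , lit * num , List
lit , lit * num , X
lit , lit * num , num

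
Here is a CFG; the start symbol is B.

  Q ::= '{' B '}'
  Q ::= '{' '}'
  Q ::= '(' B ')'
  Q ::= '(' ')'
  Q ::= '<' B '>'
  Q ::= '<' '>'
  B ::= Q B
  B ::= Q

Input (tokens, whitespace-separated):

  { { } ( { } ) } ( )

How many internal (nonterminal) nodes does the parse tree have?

[B [Q { [B [Q { }] [B [Q ( [B [Q { }]] )]]] }] [B [Q ( )]]]

10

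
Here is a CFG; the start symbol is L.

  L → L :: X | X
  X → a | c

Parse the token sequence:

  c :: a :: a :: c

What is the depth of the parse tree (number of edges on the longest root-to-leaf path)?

5

[L [L [L [L [X c]] :: [X a]] :: [X a]] :: [X c]]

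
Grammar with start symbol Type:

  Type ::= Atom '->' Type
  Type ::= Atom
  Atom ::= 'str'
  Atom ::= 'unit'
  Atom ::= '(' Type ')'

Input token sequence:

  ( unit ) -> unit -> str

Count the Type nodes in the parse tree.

[Type [Atom ( [Type [Atom unit]] )] -> [Type [Atom unit] -> [Type [Atom str]]]]

4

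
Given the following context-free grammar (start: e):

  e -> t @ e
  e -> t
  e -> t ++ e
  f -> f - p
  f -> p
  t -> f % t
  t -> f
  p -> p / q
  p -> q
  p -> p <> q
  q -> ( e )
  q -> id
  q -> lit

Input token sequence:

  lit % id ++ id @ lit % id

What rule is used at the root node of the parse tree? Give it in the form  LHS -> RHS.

e -> t ++ e

[e [t [f [p [q lit]]] % [t [f [p [q id]]]]] ++ [e [t [f [p [q id]]]] @ [e [t [f [p [q lit]]] % [t [f [p [q id]]]]]]]]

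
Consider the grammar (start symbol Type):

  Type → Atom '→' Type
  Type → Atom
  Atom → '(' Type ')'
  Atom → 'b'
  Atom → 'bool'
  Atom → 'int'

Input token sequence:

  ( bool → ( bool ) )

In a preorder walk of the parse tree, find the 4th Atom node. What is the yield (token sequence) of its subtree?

bool

[Type [Atom ( [Type [Atom bool] → [Type [Atom ( [Type [Atom bool]] )]]] )]]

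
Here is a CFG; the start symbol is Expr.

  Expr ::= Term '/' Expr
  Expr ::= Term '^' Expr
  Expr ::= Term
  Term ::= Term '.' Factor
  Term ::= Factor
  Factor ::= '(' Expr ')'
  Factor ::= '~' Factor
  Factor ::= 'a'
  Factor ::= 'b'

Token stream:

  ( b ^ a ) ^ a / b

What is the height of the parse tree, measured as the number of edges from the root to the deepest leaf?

7

[Expr [Term [Factor ( [Expr [Term [Factor b]] ^ [Expr [Term [Factor a]]]] )]] ^ [Expr [Term [Factor a]] / [Expr [Term [Factor b]]]]]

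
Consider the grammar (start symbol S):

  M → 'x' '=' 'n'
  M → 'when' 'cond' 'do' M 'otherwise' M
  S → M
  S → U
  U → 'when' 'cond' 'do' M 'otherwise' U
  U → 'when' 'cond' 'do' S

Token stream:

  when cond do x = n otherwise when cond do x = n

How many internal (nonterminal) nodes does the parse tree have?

[S [U when cond do [M x = n] otherwise [U when cond do [S [M x = n]]]]]

6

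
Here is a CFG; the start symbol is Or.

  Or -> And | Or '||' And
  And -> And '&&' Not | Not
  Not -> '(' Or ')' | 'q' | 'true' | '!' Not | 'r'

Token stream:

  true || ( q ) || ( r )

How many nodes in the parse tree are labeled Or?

5

[Or [Or [Or [And [Not true]]] || [And [Not ( [Or [And [Not q]]] )]]] || [And [Not ( [Or [And [Not r]]] )]]]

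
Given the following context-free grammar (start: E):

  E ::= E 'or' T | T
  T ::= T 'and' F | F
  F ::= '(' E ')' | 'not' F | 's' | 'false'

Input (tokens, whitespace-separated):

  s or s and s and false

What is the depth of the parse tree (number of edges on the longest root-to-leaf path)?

5

[E [E [T [F s]]] or [T [T [T [F s]] and [F s]] and [F false]]]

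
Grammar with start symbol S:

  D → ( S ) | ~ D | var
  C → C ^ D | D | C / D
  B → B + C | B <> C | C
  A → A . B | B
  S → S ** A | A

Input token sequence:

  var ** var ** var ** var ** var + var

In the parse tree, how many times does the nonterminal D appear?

[S [S [S [S [S [A [B [C [D var]]]]] ** [A [B [C [D var]]]]] ** [A [B [C [D var]]]]] ** [A [B [C [D var]]]]] ** [A [B [B [C [D var]]] + [C [D var]]]]]

6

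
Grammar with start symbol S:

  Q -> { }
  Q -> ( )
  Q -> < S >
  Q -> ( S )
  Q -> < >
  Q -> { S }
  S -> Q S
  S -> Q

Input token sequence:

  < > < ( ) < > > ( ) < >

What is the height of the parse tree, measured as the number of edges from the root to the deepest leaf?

6

[S [Q < >] [S [Q < [S [Q ( )] [S [Q < >]]] >] [S [Q ( )] [S [Q < >]]]]]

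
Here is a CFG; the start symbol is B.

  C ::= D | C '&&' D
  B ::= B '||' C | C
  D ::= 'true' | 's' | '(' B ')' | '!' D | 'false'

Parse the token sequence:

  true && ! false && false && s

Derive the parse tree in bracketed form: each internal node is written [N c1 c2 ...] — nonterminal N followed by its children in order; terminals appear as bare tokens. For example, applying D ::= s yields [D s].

[B [C [C [C [C [D true]] && [D ! [D false]]] && [D false]] && [D s]]]

B
C
C && D
C && D && D
C && D && D && D
D && D && D && D
true && D && D && D
true && ! D && D && D
true && ! false && D && D
true && ! false && false && D
true && ! false && false && s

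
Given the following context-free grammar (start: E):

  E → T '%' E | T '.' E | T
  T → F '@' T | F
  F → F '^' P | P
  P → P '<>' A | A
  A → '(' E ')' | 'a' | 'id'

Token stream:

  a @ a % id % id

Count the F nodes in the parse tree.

4

[E [T [F [P [A a]]] @ [T [F [P [A a]]]]] % [E [T [F [P [A id]]]] % [E [T [F [P [A id]]]]]]]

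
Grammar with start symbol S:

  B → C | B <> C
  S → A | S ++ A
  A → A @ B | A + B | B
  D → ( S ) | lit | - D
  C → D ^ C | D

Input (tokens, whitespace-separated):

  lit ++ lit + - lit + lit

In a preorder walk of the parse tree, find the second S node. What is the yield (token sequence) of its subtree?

lit

[S [S [A [B [C [D lit]]]]] ++ [A [A [A [B [C [D lit]]]] + [B [C [D - [D lit]]]]] + [B [C [D lit]]]]]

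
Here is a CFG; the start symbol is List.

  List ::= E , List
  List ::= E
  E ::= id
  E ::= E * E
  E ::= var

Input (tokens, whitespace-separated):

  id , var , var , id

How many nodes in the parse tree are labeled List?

[List [E id] , [List [E var] , [List [E var] , [List [E id]]]]]

4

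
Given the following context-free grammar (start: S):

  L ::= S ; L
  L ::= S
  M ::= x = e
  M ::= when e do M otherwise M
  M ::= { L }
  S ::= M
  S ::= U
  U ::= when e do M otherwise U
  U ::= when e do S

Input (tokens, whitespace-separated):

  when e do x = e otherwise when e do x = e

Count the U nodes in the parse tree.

2

[S [U when e do [M x = e] otherwise [U when e do [S [M x = e]]]]]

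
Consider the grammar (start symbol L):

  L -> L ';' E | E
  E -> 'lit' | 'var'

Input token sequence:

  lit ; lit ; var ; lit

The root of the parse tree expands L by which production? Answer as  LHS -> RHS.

L -> L ';' E

[L [L [L [L [E lit]] ; [E lit]] ; [E var]] ; [E lit]]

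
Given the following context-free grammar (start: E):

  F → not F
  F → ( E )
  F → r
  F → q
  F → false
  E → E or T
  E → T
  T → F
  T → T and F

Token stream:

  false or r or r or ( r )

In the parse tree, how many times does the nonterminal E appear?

[E [E [E [E [T [F false]]] or [T [F r]]] or [T [F r]]] or [T [F ( [E [T [F r]]] )]]]

5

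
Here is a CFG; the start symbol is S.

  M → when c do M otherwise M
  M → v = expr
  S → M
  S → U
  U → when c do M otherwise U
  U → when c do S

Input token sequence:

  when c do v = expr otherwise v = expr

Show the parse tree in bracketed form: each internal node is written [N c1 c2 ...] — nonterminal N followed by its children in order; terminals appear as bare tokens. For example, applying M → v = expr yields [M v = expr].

S
M
when c do M otherwise M
when c do v = expr otherwise M
when c do v = expr otherwise v = expr

[S [M when c do [M v = expr] otherwise [M v = expr]]]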